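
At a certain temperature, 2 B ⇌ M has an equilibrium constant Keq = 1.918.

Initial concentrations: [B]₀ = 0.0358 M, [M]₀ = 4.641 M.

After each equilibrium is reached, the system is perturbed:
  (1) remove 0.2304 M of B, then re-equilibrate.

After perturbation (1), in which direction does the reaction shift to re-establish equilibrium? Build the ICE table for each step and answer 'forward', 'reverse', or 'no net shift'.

Q₀ = 3621 vs Keq = 1.918 ⇒ Q>K, reverse
Step 1:
                    B           M
  init         0.0358       4.641
  Δ             1.398     -0.6989
  eq            1.434       3.942
  solve Keq expr → x = -0.6989; check Q = 1.918
Then remove 0.2304 M of B.
Step 2:
                    B           M
  init          1.203       3.942
  Δ            0.2111     -0.1055
  eq            1.414       3.837
  solve Keq expr → x = -0.1055; check Q = 1.918

Direction: reverse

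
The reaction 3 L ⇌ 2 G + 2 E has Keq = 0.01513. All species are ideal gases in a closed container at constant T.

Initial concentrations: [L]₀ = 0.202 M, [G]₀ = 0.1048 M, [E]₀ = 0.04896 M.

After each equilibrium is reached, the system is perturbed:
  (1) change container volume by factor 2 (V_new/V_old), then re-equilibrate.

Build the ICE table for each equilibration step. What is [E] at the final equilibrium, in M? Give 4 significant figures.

Q₀ = 0.003194 vs Keq = 0.01513 ⇒ Q<K, forward
Step 1:
                   L          G          E
  Initial      0.202     0.1048    0.04896
  Change    -0.03082    0.02054    0.02054
  Equil       0.1712     0.1253     0.0695
  solve Keq expr → x = 0.01027; check Q = 0.01513
Then change container volume by factor 2 (V_new/V_old).
Step 2:
                   L          G          E
  Initial    0.08559    0.06267    0.03475
  Change   -0.007453   0.004969   0.004969
  Equil      0.07814    0.06764    0.03972
  solve Keq expr → x = 0.002484; check Q = 0.01513

[E]_eq = 0.03972 M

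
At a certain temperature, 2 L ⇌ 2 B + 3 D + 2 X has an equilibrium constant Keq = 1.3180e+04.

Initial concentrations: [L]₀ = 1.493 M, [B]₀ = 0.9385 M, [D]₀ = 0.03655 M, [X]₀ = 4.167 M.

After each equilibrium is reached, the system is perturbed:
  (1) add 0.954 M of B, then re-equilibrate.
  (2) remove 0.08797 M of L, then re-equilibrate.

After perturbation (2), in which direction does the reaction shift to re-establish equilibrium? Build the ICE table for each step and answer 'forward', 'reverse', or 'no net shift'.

Q₀ = 3.3501e-04 vs Keq = 1.3180e+04 ⇒ Q<K, forward
Step 1:
                   L          B          D          X
  Initial      1.493     0.9385    0.03655      4.167
  Change       -1.23       1.23      1.845       1.23
  Equil       0.2631      2.168      1.881      5.397
  solve Keq expr → x = 0.615; check Q = 1.3180e+04
Then add 0.954 M of B.
Step 2:
                   L          B          D          X
  Initial     0.2631      3.122      1.881      5.397
  Change     0.07142   -0.07142    -0.1071   -0.07142
  Equil       0.3345      3.051      1.774      5.326
  solve Keq expr → x = -0.03571; check Q = 1.3180e+04
Then remove 0.08797 M of L.
Step 3:
                   L          B          D          X
  Initial     0.2465      3.051      1.774      5.326
  Change     0.05573   -0.05573    -0.0836   -0.05573
  Equil       0.3023      2.995      1.691       5.27
  solve Keq expr → x = -0.02787; check Q = 1.3180e+04

Direction: reverse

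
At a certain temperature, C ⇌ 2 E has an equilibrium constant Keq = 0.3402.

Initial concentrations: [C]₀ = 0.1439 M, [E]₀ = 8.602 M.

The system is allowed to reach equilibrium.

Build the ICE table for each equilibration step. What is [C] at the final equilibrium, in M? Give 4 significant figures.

Q₀ = 514.2 vs Keq = 0.3402 ⇒ Q>K, reverse
Step 1:
                  C         E
  I          0.1439     8.602
  C           3.727    -7.454
  E           3.871     1.148
  solve Keq expr → x = -3.727; check Q = 0.3402

[C]_eq = 3.871 M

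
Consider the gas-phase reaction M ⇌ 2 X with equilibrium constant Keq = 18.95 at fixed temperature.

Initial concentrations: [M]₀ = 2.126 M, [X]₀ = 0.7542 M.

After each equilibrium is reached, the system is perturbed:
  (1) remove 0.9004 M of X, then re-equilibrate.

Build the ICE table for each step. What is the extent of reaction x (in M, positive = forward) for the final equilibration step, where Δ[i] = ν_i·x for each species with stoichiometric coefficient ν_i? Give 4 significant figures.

x = 0.1868 M

Q₀ = 0.2676 vs Keq = 18.95 ⇒ Q<K, forward
Step 1:
                    M           X
  init          2.126      0.7542
  Δ            -1.434       2.868
  eq           0.6922       3.622
  solve Keq expr → x = 1.434; check Q = 18.95
Then remove 0.9004 M of X.
Step 2:
                    M           X
  init         0.6922       2.721
  Δ           -0.1868      0.3735
  eq           0.5055       3.095
  solve Keq expr → x = 0.1868; check Q = 18.95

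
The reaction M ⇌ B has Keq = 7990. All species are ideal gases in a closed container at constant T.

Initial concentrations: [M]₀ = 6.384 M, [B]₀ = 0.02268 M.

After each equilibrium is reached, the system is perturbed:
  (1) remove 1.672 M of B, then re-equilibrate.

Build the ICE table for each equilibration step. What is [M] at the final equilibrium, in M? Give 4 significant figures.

Q₀ = 0.003553 vs Keq = 7990 ⇒ Q<K, forward
Step 1:
                   M          B
  init         6.384    0.02268
  Δ           -6.383      6.383
  eq      8.0174e-04      6.406
  solve Keq expr → x = 6.383; check Q = 7990
Then remove 1.672 M of B.
Step 2:
                   M          B
  init    8.0174e-04      4.734
  Δ       -2.0924e-04 2.0924e-04
  eq      5.9250e-04      4.734
  solve Keq expr → x = 2.0924e-04; check Q = 7990

[M]_eq = 5.9250e-04 M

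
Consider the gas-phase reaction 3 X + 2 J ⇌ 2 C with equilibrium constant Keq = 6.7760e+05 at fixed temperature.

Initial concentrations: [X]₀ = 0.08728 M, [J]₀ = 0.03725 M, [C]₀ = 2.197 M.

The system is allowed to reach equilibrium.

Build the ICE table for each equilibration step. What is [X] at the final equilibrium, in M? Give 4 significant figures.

[X]_eq = 0.1231 M

Q₀ = 5.2319e+06 vs Keq = 6.7760e+05 ⇒ Q>K, reverse
Step 1:
                   X          J          C
  init       0.08728    0.03725      2.197
  Δ          0.03582    0.02388   -0.02388
  eq          0.1231    0.06113      2.173
  solve Keq expr → x = -0.01194; check Q = 6.7760e+05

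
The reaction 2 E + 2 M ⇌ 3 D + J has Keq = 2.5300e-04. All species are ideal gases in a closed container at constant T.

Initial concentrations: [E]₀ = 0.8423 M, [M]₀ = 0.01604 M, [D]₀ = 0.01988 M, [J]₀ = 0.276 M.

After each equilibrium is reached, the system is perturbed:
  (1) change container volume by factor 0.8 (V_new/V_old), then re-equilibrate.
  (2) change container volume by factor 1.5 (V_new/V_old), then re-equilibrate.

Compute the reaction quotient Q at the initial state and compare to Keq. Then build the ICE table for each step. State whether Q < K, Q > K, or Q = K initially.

Q₀ = 0.01188; Q > K (proceeds reverse)

Q₀ = 0.01188 vs Keq = 2.5300e-04 ⇒ Q>K, reverse
Step 1:
                    E           M           D           J
  init         0.8423     0.01604     0.01988       0.276
  Δ           0.00834     0.00834    -0.01251    -0.00417
  eq           0.8506     0.02438     0.00737      0.2718
  solve Keq expr → x = -0.00417; check Q = 2.5300e-04
Then change container volume by factor 0.8 (V_new/V_old).
Step 2:
                    E           M           D           J
  init          1.063     0.03048    0.009212      0.3398
  Δ                 0           0           0           0
  eq            1.063     0.03048    0.009212      0.3398
  solve Keq expr → x = 0; check Q = 2.5300e-04
Then change container volume by factor 1.5 (V_new/V_old).
Step 3:
                    E           M           D           J
  init         0.7089     0.02032    0.006142      0.2265
  Δ                 0           0           0           0
  eq           0.7089     0.02032    0.006142      0.2265
  solve Keq expr → x = 0; check Q = 2.5300e-04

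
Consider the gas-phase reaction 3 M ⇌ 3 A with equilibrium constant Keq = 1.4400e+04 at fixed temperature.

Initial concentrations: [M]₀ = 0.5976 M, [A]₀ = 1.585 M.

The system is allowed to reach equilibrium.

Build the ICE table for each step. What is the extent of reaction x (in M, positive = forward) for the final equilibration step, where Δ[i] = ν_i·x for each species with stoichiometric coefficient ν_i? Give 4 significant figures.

x = 0.1705 M

Q₀ = 18.66 vs Keq = 1.4400e+04 ⇒ Q<K, forward
Step 1:
                   M          A
  init        0.5976      1.585
  Δ          -0.5114     0.5114
  eq         0.08617      2.096
  solve Keq expr → x = 0.1705; check Q = 1.4400e+04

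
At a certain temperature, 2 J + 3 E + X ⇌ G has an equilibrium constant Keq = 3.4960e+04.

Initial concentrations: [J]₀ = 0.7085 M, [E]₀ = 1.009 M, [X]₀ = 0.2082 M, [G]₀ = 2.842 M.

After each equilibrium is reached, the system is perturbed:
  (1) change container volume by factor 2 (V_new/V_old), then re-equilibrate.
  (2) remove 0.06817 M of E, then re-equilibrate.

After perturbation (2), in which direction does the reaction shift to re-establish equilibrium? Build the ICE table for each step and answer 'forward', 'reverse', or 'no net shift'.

Q₀ = 26.47 vs Keq = 3.4960e+04 ⇒ Q<K, forward
Step 1:
                    J           E           X           G
  I            0.7085       1.009      0.2082       2.842
  C           -0.3928     -0.5892     -0.1964      0.1964
  E            0.3157      0.4198     0.01179       3.038
  solve Keq expr → x = 0.1964; check Q = 3.4960e+04
Then change container volume by factor 2 (V_new/V_old).
Step 2:
                    J           E           X           G
  I            0.1578      0.2099    0.005895       1.519
  C           0.05805     0.08708     0.02903    -0.02903
  E            0.2159       0.297     0.03492        1.49
  solve Keq expr → x = -0.02903; check Q = 3.4960e+04
Then remove 0.06817 M of E.
Step 3:
                    J           E           X           G
  I            0.2159      0.2288     0.03492        1.49
  C           0.01939     0.02908    0.009693   -0.009693
  E            0.2353      0.2579     0.04461        1.48
  solve Keq expr → x = -0.009693; check Q = 3.4960e+04

Direction: reverse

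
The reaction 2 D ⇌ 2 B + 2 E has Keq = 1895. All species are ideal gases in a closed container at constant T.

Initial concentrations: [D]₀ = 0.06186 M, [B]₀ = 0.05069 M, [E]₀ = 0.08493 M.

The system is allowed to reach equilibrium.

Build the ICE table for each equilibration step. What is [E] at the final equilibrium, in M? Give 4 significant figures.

Q₀ = 0.004843 vs Keq = 1895 ⇒ Q<K, forward
Step 1:
                  D         B         E
  I         0.06186   0.05069   0.08493
  C        -0.06148   0.06148   0.06148
  E       3.7728e-04    0.1122    0.1464
  solve Keq expr → x = 0.03074; check Q = 1895

[E]_eq = 0.1464 M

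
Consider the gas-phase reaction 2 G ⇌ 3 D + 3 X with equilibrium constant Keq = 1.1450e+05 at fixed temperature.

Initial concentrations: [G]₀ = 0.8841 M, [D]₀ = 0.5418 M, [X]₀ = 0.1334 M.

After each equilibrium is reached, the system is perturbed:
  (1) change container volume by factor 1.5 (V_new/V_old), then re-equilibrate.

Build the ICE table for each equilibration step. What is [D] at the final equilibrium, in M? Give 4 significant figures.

[D]_eq = 1.239 M

Q₀ = 4.8304e-04 vs Keq = 1.1450e+05 ⇒ Q<K, forward
Step 1:
                   G          D          X
  I           0.8841     0.5418     0.1334
  C          -0.8713      1.307      1.307
  E          0.01284      1.849       1.44
  solve Keq expr → x = 0.4356; check Q = 1.1450e+05
Then change container volume by factor 1.5 (V_new/V_old).
Step 2:
                   G          D          X
  I          0.00856      1.232     0.9602
  C        -0.004681   0.007021   0.007021
  E         0.003879      1.239     0.9672
  solve Keq expr → x = 0.00234; check Q = 1.1450e+05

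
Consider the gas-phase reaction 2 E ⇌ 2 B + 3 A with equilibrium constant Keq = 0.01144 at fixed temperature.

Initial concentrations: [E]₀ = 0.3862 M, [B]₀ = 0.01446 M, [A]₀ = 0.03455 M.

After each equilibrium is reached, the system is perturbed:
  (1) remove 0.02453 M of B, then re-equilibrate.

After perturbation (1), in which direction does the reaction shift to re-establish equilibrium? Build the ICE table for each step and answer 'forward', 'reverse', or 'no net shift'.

Direction: forward

Q₀ = 5.7817e-08 vs Keq = 0.01144 ⇒ Q<K, forward
Step 1:
                    E           B           A
  I            0.3862     0.01446     0.03455
  C            -0.158       0.158       0.237
  E            0.2282      0.1725      0.2716
  solve Keq expr → x = 0.079; check Q = 0.01144
Then remove 0.02453 M of B.
Step 2:
                    E           B           A
  I            0.2282      0.1479      0.2716
  C         -0.008011    0.008011     0.01202
  E            0.2202      0.1559      0.2836
  solve Keq expr → x = 0.004005; check Q = 0.01144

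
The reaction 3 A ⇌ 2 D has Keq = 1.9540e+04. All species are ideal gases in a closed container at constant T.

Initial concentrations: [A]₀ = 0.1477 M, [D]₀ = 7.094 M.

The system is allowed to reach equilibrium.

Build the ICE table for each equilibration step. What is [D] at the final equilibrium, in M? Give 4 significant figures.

Q₀ = 1.5619e+04 vs Keq = 1.9540e+04 ⇒ Q<K, forward
Step 1:
                    A           D
  init         0.1477       7.094
  Δ          -0.01054    0.007024
  eq           0.1372       7.101
  solve Keq expr → x = 0.003512; check Q = 1.9540e+04

[D]_eq = 7.101 M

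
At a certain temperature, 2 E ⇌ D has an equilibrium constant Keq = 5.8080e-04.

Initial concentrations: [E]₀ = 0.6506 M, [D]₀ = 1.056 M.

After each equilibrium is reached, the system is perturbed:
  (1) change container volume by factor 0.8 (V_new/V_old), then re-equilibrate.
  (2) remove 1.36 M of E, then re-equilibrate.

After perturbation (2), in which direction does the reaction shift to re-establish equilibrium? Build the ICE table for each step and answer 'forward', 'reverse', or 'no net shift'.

Direction: reverse

Q₀ = 2.495 vs Keq = 5.8080e-04 ⇒ Q>K, reverse
Step 1:
                   E          D
  init        0.6506      1.056
  Δ            2.103     -1.052
  eq           2.754   0.004404
  solve Keq expr → x = -1.052; check Q = 5.8080e-04
Then change container volume by factor 0.8 (V_new/V_old).
Step 2:
                   E          D
  init         3.442   0.005506
  Δ        -0.002731   0.001365
  eq            3.44   0.006871
  solve Keq expr → x = 0.001365; check Q = 5.8080e-04
Then remove 1.36 M of E.
Step 3:
                   E          D
  init          2.08   0.006871
  Δ         0.008677  -0.004338
  eq           2.088   0.002533
  solve Keq expr → x = -0.004338; check Q = 5.8080e-04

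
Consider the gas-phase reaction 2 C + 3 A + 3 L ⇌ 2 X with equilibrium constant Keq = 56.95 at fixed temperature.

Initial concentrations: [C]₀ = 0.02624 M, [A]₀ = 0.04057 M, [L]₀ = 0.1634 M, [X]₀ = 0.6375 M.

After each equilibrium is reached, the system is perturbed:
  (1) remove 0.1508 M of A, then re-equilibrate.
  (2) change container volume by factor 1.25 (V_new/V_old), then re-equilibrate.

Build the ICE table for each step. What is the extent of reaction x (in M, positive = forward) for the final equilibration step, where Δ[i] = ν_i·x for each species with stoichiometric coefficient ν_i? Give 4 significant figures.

x = -0.0179 M

Q₀ = 2.0261e+09 vs Keq = 56.95 ⇒ Q>K, reverse
Step 1:
                  C         A         L         X
  I         0.02624   0.04057    0.1634    0.6375
  C          0.2871    0.4307    0.4307   -0.2871
  E          0.3134    0.4713    0.5941    0.3504
  solve Keq expr → x = -0.1436; check Q = 56.95
Then remove 0.1508 M of A.
Step 2:
                  C         A         L         X
  I          0.3134    0.3205    0.5941    0.3504
  C         0.03582   0.05373   0.05373  -0.03582
  E          0.3492    0.3742    0.6478    0.3145
  solve Keq expr → x = -0.01791; check Q = 56.95
Then change container volume by factor 1.25 (V_new/V_old).
Step 3:
                  C         A         L         X
  I          0.2794    0.2994    0.5183    0.2516
  C          0.0358    0.0537    0.0537   -0.0358
  E          0.3152    0.3531     0.572    0.2158
  solve Keq expr → x = -0.0179; check Q = 56.95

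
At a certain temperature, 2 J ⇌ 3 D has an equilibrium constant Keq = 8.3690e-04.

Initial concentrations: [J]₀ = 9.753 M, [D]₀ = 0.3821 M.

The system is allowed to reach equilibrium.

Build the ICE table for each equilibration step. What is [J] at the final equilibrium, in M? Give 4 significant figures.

Q₀ = 5.8648e-04 vs Keq = 8.3690e-04 ⇒ Q<K, forward
Step 1:
                   J          D
  init         9.753     0.3821
  Δ         -0.03144    0.04715
  eq           9.722     0.4293
  solve Keq expr → x = 0.01572; check Q = 8.3690e-04

[J]_eq = 9.722 M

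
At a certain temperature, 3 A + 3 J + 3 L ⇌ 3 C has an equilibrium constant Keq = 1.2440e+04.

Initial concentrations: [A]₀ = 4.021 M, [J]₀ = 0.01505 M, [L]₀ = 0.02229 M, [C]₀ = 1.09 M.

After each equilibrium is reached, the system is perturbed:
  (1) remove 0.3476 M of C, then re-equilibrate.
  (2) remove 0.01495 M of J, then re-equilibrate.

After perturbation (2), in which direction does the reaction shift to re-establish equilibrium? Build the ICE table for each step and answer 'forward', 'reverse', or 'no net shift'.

Direction: reverse

Q₀ = 5.2764e+08 vs Keq = 1.2440e+04 ⇒ Q>K, reverse
Step 1:
                  A         J         L         C
  init        4.021   0.01505   0.02229      1.09
  Δ         0.08422   0.08422   0.08422  -0.08422
  eq          4.105   0.09927    0.1065     1.006
  solve Keq expr → x = -0.02807; check Q = 1.2440e+04
Then remove 0.3476 M of C.
Step 2:
                  A         J         L         C
  init        4.105   0.09927    0.1065    0.6582
  Δ         -0.0183   -0.0183   -0.0183    0.0183
  eq          4.087   0.08098   0.08822    0.6765
  solve Keq expr → x = 0.006098; check Q = 1.2440e+04
Then remove 0.01495 M of J.
Step 3:
                  A         J         L         C
  init        4.087   0.06603   0.08822    0.6765
  Δ        0.007575  0.007575  0.007575 -0.007575
  eq          4.095    0.0736   0.09579    0.6689
  solve Keq expr → x = -0.002525; check Q = 1.2440e+04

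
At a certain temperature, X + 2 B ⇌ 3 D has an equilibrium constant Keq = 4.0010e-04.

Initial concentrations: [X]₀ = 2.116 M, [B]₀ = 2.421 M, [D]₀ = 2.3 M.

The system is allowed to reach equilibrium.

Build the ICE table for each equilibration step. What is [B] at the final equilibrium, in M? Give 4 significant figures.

Q₀ = 0.981 vs Keq = 4.0010e-04 ⇒ Q>K, reverse
Step 1:
                   X          B          D
  Initial      2.116      2.421        2.3
  Change      0.6826      1.365     -2.048
  Equil        2.799      3.786     0.2523
  solve Keq expr → x = -0.6826; check Q = 4.0010e-04

[B]_eq = 3.786 M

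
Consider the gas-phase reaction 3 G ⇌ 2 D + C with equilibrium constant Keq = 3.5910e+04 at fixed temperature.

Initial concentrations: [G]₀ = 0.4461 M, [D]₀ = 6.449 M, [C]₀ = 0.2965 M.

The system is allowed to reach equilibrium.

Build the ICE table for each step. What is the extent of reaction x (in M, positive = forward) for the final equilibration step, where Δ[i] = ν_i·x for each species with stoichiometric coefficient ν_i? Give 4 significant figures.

Q₀ = 138.9 vs Keq = 3.5910e+04 ⇒ Q<K, forward
Step 1:
                    G           D           C
  init         0.4461       6.449      0.2965
  Δ           -0.3656      0.2437      0.1219
  eq          0.08051       6.693      0.4184
  solve Keq expr → x = 0.1219; check Q = 3.5910e+04

x = 0.1219 M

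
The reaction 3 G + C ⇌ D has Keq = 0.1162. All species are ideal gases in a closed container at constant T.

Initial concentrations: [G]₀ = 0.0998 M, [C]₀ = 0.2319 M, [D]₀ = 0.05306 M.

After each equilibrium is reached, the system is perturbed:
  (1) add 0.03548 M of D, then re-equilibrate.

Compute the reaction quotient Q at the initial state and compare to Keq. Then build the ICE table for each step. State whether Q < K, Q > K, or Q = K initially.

Q₀ = 230.2 vs Keq = 0.1162 ⇒ Q>K, reverse
Step 1:
                  G         C         D
  init       0.0998    0.2319   0.05306
  Δ          0.1575    0.0525   -0.0525
  eq         0.2573    0.2844 5.6287e-04
  solve Keq expr → x = -0.0525; check Q = 0.1162
Then add 0.03548 M of D.
Step 2:
                  G         C         D
  init       0.2573    0.2844   0.03604
  Δ          0.1029   0.03431  -0.03431
  eq         0.3602    0.3187  0.001731
  solve Keq expr → x = -0.03431; check Q = 0.1162

Q₀ = 230.2; Q > K (proceeds reverse)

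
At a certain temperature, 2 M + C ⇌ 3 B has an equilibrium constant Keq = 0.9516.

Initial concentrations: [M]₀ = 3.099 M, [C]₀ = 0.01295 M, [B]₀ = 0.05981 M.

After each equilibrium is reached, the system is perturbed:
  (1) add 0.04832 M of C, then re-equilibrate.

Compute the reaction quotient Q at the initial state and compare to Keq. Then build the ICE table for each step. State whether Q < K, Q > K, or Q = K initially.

Q₀ = 0.00172 vs Keq = 0.9516 ⇒ Q<K, forward
Step 1:
                  M         C         B
  I           3.099   0.01295   0.05981
  C        -0.02569  -0.01284   0.03853
  E           3.073 1.0582e-04   0.09834
  solve Keq expr → x = 0.01284; check Q = 0.9516
Then add 0.04832 M of C.
Step 2:
                  M         C         B
  I           3.073   0.04843   0.09834
  C        -0.09363  -0.04681    0.1404
  E            2.98  0.001611    0.2388
  solve Keq expr → x = 0.04681; check Q = 0.9516

Q₀ = 0.00172; Q < K (proceeds forward)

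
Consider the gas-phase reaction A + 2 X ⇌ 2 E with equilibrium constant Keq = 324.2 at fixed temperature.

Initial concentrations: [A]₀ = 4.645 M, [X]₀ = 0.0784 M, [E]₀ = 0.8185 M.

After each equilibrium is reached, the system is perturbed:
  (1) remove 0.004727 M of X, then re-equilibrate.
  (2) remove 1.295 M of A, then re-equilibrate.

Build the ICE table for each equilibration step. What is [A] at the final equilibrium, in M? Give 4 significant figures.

Q₀ = 23.46 vs Keq = 324.2 ⇒ Q<K, forward
Step 1:
                  A         X         E
  I           4.645    0.0784    0.8185
  C         -0.0279   -0.0558    0.0558
  E           4.617    0.0226    0.8743
  solve Keq expr → x = 0.0279; check Q = 324.2
Then remove 0.004727 M of X.
Step 2:
                  A         X         E
  I           4.617   0.01787    0.8743
  C        0.002301  0.004602 -0.004602
  E           4.619   0.02247    0.8697
  solve Keq expr → x = -0.002301; check Q = 324.2
Then remove 1.295 M of A.
Step 3:
                  A         X         E
  I           3.324   0.02247    0.8697
  C        0.001946  0.003892 -0.003892
  E           3.326   0.02637    0.8658
  solve Keq expr → x = -0.001946; check Q = 324.2

[A]_eq = 3.326 M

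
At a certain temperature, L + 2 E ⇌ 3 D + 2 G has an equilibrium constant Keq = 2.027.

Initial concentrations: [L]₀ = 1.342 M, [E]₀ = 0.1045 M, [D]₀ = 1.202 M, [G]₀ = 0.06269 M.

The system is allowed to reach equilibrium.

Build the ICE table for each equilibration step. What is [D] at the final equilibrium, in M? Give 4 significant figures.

[D]_eq = 1.244 M

Q₀ = 0.4657 vs Keq = 2.027 ⇒ Q<K, forward
Step 1:
                   L          E          D          G
  init         1.342     0.1045      1.202    0.06269
  Δ         -0.01395    -0.0279    0.04185     0.0279
  eq           1.328     0.0766      1.244    0.09059
  solve Keq expr → x = 0.01395; check Q = 2.027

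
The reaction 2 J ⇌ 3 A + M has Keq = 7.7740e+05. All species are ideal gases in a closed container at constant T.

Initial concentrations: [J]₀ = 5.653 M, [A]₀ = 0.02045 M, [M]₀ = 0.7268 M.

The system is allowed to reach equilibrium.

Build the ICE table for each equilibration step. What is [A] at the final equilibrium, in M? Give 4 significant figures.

[A]_eq = 8.422 M

Q₀ = 1.9451e-07 vs Keq = 7.7740e+05 ⇒ Q<K, forward
Step 1:
                   J          A          M
  I            5.653    0.02045     0.7268
  C           -5.601      8.401        2.8
  E          0.05206      8.422      3.527
  solve Keq expr → x = 2.8; check Q = 7.7740e+05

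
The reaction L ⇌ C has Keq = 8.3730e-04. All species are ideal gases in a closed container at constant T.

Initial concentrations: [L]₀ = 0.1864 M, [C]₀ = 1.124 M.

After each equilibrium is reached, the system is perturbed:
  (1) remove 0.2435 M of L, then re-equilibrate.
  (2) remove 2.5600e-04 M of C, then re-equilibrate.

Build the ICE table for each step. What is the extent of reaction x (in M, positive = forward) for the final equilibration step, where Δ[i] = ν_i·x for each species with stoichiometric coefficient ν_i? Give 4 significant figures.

Q₀ = 6.03 vs Keq = 8.3730e-04 ⇒ Q>K, reverse
Step 1:
                    L           C
  init         0.1864       1.124
  Δ             1.123      -1.123
  eq            1.309    0.001096
  solve Keq expr → x = -1.123; check Q = 8.3730e-04
Then remove 0.2435 M of L.
Step 2:
                    L           C
  init          1.066    0.001096
  Δ        2.0371e-04 -2.0371e-04
  eq            1.066  8.9257e-04
  solve Keq expr → x = -2.0371e-04; check Q = 8.3730e-04
Then remove 2.5600e-04 M of C.
Step 3:
                    L           C
  init          1.066  6.3657e-04
  Δ       -2.5579e-04  2.5579e-04
  eq            1.066  8.9235e-04
  solve Keq expr → x = 2.5579e-04; check Q = 8.3730e-04

x = 2.5579e-04 M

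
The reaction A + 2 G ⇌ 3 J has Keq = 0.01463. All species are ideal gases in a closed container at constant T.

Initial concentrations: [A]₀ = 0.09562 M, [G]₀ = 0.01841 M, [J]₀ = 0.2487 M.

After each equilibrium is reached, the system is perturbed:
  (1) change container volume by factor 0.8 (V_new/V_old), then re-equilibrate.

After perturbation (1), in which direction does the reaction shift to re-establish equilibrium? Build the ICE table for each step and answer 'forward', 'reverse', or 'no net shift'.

Q₀ = 474.6 vs Keq = 0.01463 ⇒ Q>K, reverse
Step 1:
                    A           G           J
  init        0.09562     0.01841      0.2487
  Δ           0.06982      0.1396     -0.2095
  eq           0.1654       0.158     0.03925
  solve Keq expr → x = -0.06982; check Q = 0.01463
Then change container volume by factor 0.8 (V_new/V_old).
Step 2:
                    A           G           J
  init         0.2068      0.1976     0.04906
  Δ                 0           0           0
  eq           0.2068      0.1976     0.04906
  solve Keq expr → x = 0; check Q = 0.01463

Direction: no net shift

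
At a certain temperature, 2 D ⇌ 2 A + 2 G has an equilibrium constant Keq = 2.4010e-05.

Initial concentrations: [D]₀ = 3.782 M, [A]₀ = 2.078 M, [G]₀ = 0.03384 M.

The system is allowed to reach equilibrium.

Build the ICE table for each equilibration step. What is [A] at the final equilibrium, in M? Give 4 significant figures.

Q₀ = 3.4571e-04 vs Keq = 2.4010e-05 ⇒ Q>K, reverse
Step 1:
                   D          A          G
  Initial      3.782      2.078    0.03384
  Change     0.02476   -0.02476   -0.02476
  Equil        3.807      2.053   0.009085
  solve Keq expr → x = -0.01238; check Q = 2.4010e-05

[A]_eq = 2.053 M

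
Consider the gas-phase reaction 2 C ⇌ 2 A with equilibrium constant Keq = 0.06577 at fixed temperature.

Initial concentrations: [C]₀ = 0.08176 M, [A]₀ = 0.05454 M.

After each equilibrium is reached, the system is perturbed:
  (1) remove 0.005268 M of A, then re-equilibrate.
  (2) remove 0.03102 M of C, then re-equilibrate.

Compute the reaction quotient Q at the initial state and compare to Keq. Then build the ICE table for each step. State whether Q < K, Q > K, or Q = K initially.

Q₀ = 0.445; Q > K (proceeds reverse)

Q₀ = 0.445 vs Keq = 0.06577 ⇒ Q>K, reverse
Step 1:
                   C          A
  Initial    0.08176    0.05454
  Change     0.02672   -0.02672
  Equil       0.1085    0.02782
  solve Keq expr → x = -0.01336; check Q = 0.06577
Then remove 0.005268 M of A.
Step 2:
                   C          A
  Initial     0.1085    0.02255
  Change   -0.004193   0.004193
  Equil       0.1043    0.02675
  solve Keq expr → x = 0.002096; check Q = 0.06577
Then remove 0.03102 M of C.
Step 3:
                   C          A
  Initial    0.07327    0.02675
  Change    0.006332  -0.006332
  Equil       0.0796    0.02041
  solve Keq expr → x = -0.003166; check Q = 0.06577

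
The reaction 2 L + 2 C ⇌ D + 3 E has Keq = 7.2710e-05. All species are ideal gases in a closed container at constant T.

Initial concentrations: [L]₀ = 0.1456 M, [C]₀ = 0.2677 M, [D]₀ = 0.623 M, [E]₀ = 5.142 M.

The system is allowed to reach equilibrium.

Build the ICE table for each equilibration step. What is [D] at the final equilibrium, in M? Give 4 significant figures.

[D]_eq = 9.2009e-06 M

Q₀ = 5.5753e+04 vs Keq = 7.2710e-05 ⇒ Q>K, reverse
Step 1:
                  L         C         D         E
  I          0.1456    0.2677     0.623     5.142
  C           1.246     1.246    -0.623    -1.869
  E           1.392     1.514 9.2009e-06     3.273
  solve Keq expr → x = -0.623; check Q = 7.2710e-05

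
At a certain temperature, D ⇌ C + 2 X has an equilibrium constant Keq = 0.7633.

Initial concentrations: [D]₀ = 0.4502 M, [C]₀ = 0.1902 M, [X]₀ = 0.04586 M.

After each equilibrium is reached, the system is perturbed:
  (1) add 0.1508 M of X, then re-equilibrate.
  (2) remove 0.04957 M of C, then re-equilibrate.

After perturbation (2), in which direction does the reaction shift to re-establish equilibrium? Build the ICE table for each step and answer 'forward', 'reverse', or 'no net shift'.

Q₀ = 8.8853e-04 vs Keq = 0.7633 ⇒ Q<K, forward
Step 1:
                    D           C           X
  init         0.4502      0.1902     0.04586
  Δ           -0.2605      0.2605       0.521
  eq           0.1897      0.4507      0.5668
  solve Keq expr → x = 0.2605; check Q = 0.7633
Then add 0.1508 M of X.
Step 2:
                    D           C           X
  init         0.1897      0.4507      0.7176
  Δ           0.03626    -0.03626    -0.07251
  eq            0.226      0.4144      0.6451
  solve Keq expr → x = -0.03626; check Q = 0.7633
Then remove 0.04957 M of C.
Step 3:
                    D           C           X
  init          0.226      0.3649      0.6451
  Δ         -0.009551    0.009551      0.0191
  eq           0.2164      0.3744      0.6642
  solve Keq expr → x = 0.009551; check Q = 0.7633

Direction: forward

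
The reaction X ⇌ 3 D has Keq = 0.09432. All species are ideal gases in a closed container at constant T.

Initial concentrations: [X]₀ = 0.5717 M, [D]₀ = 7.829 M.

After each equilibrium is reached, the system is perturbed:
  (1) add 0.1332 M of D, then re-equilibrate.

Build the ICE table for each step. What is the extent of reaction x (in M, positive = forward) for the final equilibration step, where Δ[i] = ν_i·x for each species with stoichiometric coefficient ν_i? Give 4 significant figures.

x = -0.04334 M

Q₀ = 839.4 vs Keq = 0.09432 ⇒ Q>K, reverse
Step 1:
                    X           D
  I            0.5717       7.829
  C             2.392      -7.175
  E             2.963      0.6538
  solve Keq expr → x = -2.392; check Q = 0.09432
Then add 0.1332 M of D.
Step 2:
                    X           D
  I             2.963       0.787
  C           0.04334       -0.13
  E             3.007       0.657
  solve Keq expr → x = -0.04334; check Q = 0.09432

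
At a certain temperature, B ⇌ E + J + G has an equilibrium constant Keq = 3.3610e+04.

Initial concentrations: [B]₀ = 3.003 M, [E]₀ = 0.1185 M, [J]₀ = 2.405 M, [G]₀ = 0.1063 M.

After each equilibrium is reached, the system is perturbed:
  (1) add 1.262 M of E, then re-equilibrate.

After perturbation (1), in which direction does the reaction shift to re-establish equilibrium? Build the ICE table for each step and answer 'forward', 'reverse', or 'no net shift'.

Direction: reverse

Q₀ = 0.01009 vs Keq = 3.3610e+04 ⇒ Q<K, forward
Step 1:
                   B          E          J          G
  init         3.003     0.1185      2.405     0.1063
  Δ           -3.001      3.001      3.001      3.001
  eq         0.00156       3.12      5.406      3.108
  solve Keq expr → x = 3.001; check Q = 3.3610e+04
Then add 1.262 M of E.
Step 2:
                   B          E          J          G
  init       0.00156      4.382      5.406      3.108
  Δ       6.2987e-04 -6.2987e-04 -6.2987e-04 -6.2987e-04
  eq         0.00219      4.381      5.406      3.107
  solve Keq expr → x = -6.2987e-04; check Q = 3.3610e+04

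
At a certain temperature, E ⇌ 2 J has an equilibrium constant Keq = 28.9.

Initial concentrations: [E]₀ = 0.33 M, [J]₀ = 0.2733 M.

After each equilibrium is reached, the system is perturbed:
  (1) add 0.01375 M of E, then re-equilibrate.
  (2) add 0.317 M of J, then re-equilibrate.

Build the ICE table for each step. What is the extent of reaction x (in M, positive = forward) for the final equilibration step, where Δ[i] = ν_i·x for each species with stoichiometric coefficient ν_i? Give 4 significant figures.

x = -0.01999 M

Q₀ = 0.2263 vs Keq = 28.9 ⇒ Q<K, forward
Step 1:
                  E         J
  init         0.33    0.2733
  Δ         -0.3032    0.6064
  eq        0.02678    0.8797
  solve Keq expr → x = 0.3032; check Q = 28.9
Then add 0.01375 M of E.
Step 2:
                  E         J
  init      0.04053    0.8797
  Δ        -0.01224   0.02448
  eq        0.02829    0.9042
  solve Keq expr → x = 0.01224; check Q = 28.9
Then add 0.317 M of J.
Step 3:
                  E         J
  init      0.02829     1.221
  Δ         0.01999  -0.03998
  eq        0.04828     1.181
  solve Keq expr → x = -0.01999; check Q = 28.9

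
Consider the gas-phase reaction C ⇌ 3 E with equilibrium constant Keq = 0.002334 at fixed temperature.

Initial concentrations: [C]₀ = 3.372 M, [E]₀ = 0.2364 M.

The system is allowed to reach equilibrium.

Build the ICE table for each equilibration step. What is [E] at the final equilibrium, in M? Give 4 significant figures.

[E]_eq = 0.1992 M

Q₀ = 0.003918 vs Keq = 0.002334 ⇒ Q>K, reverse
Step 1:
                    C           E
  Initial       3.372      0.2364
  Change      0.01241    -0.03724
  Equil         3.384      0.1992
  solve Keq expr → x = -0.01241; check Q = 0.002334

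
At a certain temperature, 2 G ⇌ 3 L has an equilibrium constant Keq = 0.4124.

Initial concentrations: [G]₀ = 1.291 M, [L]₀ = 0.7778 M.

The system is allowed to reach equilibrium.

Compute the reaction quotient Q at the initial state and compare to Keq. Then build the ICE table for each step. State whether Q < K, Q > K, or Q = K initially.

Q₀ = 0.2823 vs Keq = 0.4124 ⇒ Q<K, forward
Step 1:
                   G          L
  Initial      1.291     0.7778
  Change    -0.05346    0.08019
  Equil        1.238      0.858
  solve Keq expr → x = 0.02673; check Q = 0.4124

Q₀ = 0.2823; Q < K (proceeds forward)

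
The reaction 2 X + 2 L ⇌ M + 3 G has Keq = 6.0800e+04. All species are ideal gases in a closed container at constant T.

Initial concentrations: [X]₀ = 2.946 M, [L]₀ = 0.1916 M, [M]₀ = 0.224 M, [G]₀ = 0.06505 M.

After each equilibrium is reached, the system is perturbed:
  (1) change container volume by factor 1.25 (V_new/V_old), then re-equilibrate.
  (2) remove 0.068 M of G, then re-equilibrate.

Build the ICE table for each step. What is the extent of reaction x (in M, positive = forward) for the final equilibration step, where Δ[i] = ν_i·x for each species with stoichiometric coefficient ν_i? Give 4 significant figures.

x = 2.3582e-05 M

Q₀ = 1.9352e-04 vs Keq = 6.0800e+04 ⇒ Q<K, forward
Step 1:
                   X          L          M          G
  init         2.946     0.1916      0.224    0.06505
  Δ          -0.1914    -0.1914    0.09571     0.2871
  eq           2.755 1.7400e-04     0.3197     0.3522
  solve Keq expr → x = 0.09571; check Q = 6.0800e+04
Then change container volume by factor 1.25 (V_new/V_old).
Step 2:
                   X          L          M          G
  init         2.204 1.3920e-04     0.2558     0.2818
  Δ                0          0          0          0
  eq           2.204 1.3920e-04     0.2558     0.2818
  solve Keq expr → x = 0; check Q = 6.0800e+04
Then remove 0.068 M of G.
Step 3:
                   X          L          M          G
  init         2.204 1.3920e-04     0.2558     0.2138
  Δ       -4.7165e-05 -4.7165e-05 2.3582e-05 7.0747e-05
  eq           2.204 9.2032e-05     0.2558     0.2138
  solve Keq expr → x = 2.3582e-05; check Q = 6.0800e+04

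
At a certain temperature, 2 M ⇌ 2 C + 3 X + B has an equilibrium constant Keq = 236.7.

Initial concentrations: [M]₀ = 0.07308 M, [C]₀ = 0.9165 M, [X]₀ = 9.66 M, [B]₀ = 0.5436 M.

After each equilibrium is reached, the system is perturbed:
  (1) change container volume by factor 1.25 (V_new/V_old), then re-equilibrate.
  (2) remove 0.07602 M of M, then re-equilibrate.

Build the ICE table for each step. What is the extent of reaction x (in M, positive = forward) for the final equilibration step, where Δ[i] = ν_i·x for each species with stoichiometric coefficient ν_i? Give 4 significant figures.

x = -0.01854 M

Q₀ = 7.7069e+04 vs Keq = 236.7 ⇒ Q>K, reverse
Step 1:
                  M         C         X         B
  init      0.07308    0.9165      9.66    0.5436
  Δ           0.425    -0.425   -0.6376   -0.2125
  eq         0.4981    0.4915     9.022    0.3311
  solve Keq expr → x = -0.2125; check Q = 236.7
Then change container volume by factor 1.25 (V_new/V_old).
Step 2:
                  M         C         X         B
  init       0.3985    0.3932     7.218    0.2649
  Δ        -0.07087   0.07087    0.1063   0.03544
  eq         0.3276     0.464     7.324    0.3003
  solve Keq expr → x = 0.03544; check Q = 236.7
Then remove 0.07602 M of M.
Step 3:
                  M         C         X         B
  init       0.2516     0.464     7.324    0.3003
  Δ         0.03707  -0.03707  -0.05561  -0.01854
  eq         0.2887     0.427     7.269    0.2818
  solve Keq expr → x = -0.01854; check Q = 236.7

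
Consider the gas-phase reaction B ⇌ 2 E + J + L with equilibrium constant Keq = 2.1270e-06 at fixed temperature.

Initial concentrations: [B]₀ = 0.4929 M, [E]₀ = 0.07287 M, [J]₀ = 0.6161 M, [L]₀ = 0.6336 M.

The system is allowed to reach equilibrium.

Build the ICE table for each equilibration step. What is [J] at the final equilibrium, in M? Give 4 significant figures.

[J]_eq = 0.5806 M

Q₀ = 0.004205 vs Keq = 2.1270e-06 ⇒ Q>K, reverse
Step 1:
                   B          E          J          L
  I           0.4929    0.07287     0.6161     0.6336
  C          0.03554   -0.07107   -0.03554   -0.03554
  E           0.5284   0.001799     0.5806     0.5981
  solve Keq expr → x = -0.03554; check Q = 2.1270e-06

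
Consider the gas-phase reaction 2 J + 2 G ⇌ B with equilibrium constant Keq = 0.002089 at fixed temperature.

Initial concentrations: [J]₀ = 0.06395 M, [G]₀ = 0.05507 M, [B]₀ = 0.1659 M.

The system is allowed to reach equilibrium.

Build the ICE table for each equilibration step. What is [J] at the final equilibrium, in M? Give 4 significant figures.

Q₀ = 1.3376e+04 vs Keq = 0.002089 ⇒ Q>K, reverse
Step 1:
                  J         G         B
  I         0.06395   0.05507    0.1659
  C          0.3317    0.3317   -0.1659
  E          0.3957    0.3868 4.8919e-05
  solve Keq expr → x = -0.1659; check Q = 0.002089

[J]_eq = 0.3957 M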